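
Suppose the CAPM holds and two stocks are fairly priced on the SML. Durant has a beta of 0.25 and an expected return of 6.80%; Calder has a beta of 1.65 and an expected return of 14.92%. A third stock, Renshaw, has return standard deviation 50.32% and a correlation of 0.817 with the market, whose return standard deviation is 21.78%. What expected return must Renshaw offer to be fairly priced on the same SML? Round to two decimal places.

MRP = (14.92% − 6.80%) / (1.65 − 0.25) = 5.8000%
R_f = 6.80% − 0.25 × 5.8000% = 5.3500%
β_Renshaw = ρ·σ_i/σ_m = 0.817 × 50.32 / 21.78 = 1.8876
E(R_Renshaw) = R_f + β × MRP = 5.3500% + 1.8876 × 5.8000% = 16.30%

16.30%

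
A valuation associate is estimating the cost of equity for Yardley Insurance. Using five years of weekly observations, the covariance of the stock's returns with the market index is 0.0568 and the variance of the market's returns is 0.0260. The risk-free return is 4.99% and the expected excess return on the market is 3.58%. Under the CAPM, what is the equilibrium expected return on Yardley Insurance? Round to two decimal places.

β = Cov(R_i, R_m) / Var(R_m) = 0.0568 / 0.0260 = 2.1846
E(R) = R_f + β × MRP = 4.99% + 2.1846 × 3.58% = 12.81%

12.81%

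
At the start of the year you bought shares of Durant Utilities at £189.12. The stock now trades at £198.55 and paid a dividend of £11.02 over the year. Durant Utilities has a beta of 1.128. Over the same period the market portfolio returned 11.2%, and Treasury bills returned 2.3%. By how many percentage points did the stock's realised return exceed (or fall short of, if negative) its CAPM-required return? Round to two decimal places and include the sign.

-1.53%

Realised HPR = (P1 + D1 − P0) / P0 = (198.55 + 11.02 − 189.12) / 189.12 = 20.45 / 189.12 = 10.8132%
MRP = 11.2% − 2.3% = 8.90%
CAPM required = R_f + β·MRP = 2.3% + 1.128 × 8.9% = 12.3392%
α = realised − required = 10.8132% − 12.3392% = -1.53%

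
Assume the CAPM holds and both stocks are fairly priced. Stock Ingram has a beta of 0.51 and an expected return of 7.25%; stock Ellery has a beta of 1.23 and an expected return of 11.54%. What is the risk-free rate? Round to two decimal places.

4.21%

Both satisfy E(R) = R_f + β·MRP, so the slope of the SML is
MRP = (11.54% − 7.25%) / (1.23 − 0.51) = 4.29% / 0.72 = 5.9583%
R_f = E(R_Ingram) − β_Ingram·MRP = 7.25% − 0.51 × 5.9583% = 4.2113%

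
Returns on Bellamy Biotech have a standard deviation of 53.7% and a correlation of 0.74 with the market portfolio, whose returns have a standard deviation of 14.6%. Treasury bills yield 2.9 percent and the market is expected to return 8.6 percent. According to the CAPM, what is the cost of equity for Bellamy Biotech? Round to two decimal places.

18.41%

β = ρ × σ_i / σ_m = 0.74 × 53.7% / 14.6% = 2.7218
MRP = 8.6% − 2.9% = 5.70%
E(R) = 2.9% + 2.7218 × 5.7% = 18.41%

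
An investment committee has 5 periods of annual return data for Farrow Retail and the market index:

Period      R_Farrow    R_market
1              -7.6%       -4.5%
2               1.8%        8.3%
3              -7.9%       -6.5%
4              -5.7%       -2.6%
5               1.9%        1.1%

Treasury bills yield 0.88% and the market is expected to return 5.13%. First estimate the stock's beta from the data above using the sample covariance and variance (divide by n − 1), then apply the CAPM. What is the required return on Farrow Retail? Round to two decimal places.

4.09%

Mean R_i = (-7.6 + 1.8 − 7.9 − 5.7 + 1.9) / 5 = -3.5000%
Mean R_m = (-4.5 + 8.3 − 6.5 − 2.6 + 1.1) / 5 = -0.8400%
Σ(R_i − R̄_i)(R_m − R̄_m) = 102.7000  ⇒  Cov = 102.7000 / 4 = 25.6750
Σ(R_m − R̄_m)² = 135.8320  ⇒  Var(R_m) = 135.8320 / 4 = 33.9580
β = Cov / Var(R_m) = 25.6750 / 33.9580 = 0.7561
MRP = 5.13% − 0.88% = 4.25%
E(R) = R_f + β × MRP = 0.88% + 0.7561 × 4.25% = 4.09%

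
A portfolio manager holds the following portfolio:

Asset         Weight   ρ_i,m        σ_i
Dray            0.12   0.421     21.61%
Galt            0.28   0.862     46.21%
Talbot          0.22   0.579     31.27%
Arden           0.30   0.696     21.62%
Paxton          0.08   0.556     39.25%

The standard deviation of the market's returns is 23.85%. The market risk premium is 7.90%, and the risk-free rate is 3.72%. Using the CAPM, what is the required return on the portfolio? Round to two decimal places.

11.17%

β_Dray = 0.421 × 21.61% / 23.85% = 0.3815
β_Galt = 0.862 × 46.21% / 23.85% = 1.6701
β_Talbot = 0.579 × 31.27% / 23.85% = 0.7591
β_Arden = 0.696 × 21.62% / 23.85% = 0.6309
β_Paxton = 0.556 × 39.25% / 23.85% = 0.9150
β_P = Σ w_i β_i = 0.12×0.3815 + 0.28×1.6701 + 0.22×0.7591 + 0.30×0.6309 + 0.08×0.9150 = 0.9429
E(R_P) = R_f + β_P × MRP = 3.72% + 0.9429 × 7.90% = 11.17%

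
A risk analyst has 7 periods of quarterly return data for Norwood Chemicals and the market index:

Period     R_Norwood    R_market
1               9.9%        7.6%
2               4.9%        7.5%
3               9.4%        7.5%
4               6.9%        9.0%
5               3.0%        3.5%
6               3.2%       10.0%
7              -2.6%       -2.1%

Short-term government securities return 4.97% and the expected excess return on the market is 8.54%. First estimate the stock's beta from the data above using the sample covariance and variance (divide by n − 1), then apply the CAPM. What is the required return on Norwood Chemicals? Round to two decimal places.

Mean R_i = (9.9 + 4.9 + 9.4 + 6.9 + 3.0 + 3.2 − 2.6) / 7 = 4.9571%
Mean R_m = (7.6 + 7.5 + 7.5 + 9.0 + 3.5 + 10.0 − 2.1) / 7 = 6.1429%
Σ(R_i − R̄_i)(R_m − R̄_m) = 79.3929  ⇒  Cov = 79.3929 / 6 = 13.2322
Σ(R_m − R̄_m)² = 103.7771  ⇒  Var(R_m) = 103.7771 / 6 = 17.2962
β = Cov / Var(R_m) = 13.2322 / 17.2962 = 0.7650
E(R) = R_f + β × MRP = 4.97% + 0.7650 × 8.54% = 11.50%

11.50%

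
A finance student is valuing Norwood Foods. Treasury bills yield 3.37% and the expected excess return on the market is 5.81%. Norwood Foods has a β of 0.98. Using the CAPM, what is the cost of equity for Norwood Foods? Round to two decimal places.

E(R) = R_f + β × MRP = 3.37% + 0.98 × 5.81% = 9.06%

9.06%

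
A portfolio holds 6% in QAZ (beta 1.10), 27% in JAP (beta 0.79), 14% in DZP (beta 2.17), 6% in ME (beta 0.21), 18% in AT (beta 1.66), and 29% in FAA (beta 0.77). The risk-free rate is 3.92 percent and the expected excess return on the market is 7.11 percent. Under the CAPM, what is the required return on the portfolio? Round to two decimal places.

β_P = Σ w_i β_i = 0.06×1.10 + 0.27×0.79 + 0.14×2.17 + 0.06×0.21 + 0.18×1.66 + 0.29×0.77 = 1.1178
E(R_P) = R_f + β_P × MRP = 3.92% + 1.1178 × 7.11% = 11.87%

11.87%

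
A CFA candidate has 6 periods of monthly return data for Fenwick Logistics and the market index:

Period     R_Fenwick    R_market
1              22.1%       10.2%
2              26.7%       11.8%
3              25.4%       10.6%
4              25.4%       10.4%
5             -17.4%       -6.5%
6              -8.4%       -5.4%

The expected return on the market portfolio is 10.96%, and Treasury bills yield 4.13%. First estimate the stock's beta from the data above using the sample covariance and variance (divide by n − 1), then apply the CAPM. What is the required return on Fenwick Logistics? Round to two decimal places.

Mean R_i = (22.1 + 26.7 + 25.4 + 25.4 − 17.4 − 8.4) / 6 = 12.3000%
Mean R_m = (10.2 + 11.8 + 10.6 + 10.4 − 6.5 − 5.4) / 6 = 5.1833%
Σ(R_i − R̄_i)(R_m − R̄_m) = 849.8100  ⇒  Cov = 849.8100 / 5 = 169.9620
Σ(R_m − R̄_m)² = 374.0083  ⇒  Var(R_m) = 374.0083 / 5 = 74.8017
β = Cov / Var(R_m) = 169.9620 / 74.8017 = 2.2722
MRP = 10.96% − 4.13% = 6.83%
E(R) = R_f + β × MRP = 4.13% + 2.2722 × 6.83% = 19.65%

19.65%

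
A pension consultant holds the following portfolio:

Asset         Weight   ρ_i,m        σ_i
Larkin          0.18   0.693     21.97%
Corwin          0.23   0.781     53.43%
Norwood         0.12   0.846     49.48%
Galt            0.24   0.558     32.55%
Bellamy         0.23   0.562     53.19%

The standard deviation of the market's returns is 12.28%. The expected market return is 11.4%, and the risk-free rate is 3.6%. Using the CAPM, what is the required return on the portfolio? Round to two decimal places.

21.76%

β_Larkin = 0.693 × 21.97% / 12.28% = 1.2398
β_Corwin = 0.781 × 53.43% / 12.28% = 3.3981
β_Norwood = 0.846 × 49.48% / 12.28% = 3.4088
β_Galt = 0.558 × 32.55% / 12.28% = 1.4791
β_Bellamy = 0.562 × 53.19% / 12.28% = 2.4343
β_P = Σ w_i β_i = 0.18×1.2398 + 0.23×3.3981 + 0.12×3.4088 + 0.24×1.4791 + 0.23×2.4343 = 2.3287
MRP = 11.4% − 3.6% = 7.80%
E(R_P) = R_f + β_P × MRP = 3.6% + 2.3287 × 7.8% = 21.76%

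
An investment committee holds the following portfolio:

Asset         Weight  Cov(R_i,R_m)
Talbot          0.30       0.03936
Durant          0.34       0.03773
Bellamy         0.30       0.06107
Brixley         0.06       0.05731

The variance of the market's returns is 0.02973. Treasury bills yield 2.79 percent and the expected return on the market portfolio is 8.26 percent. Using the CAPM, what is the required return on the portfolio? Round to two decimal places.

11.33%

β_Talbot = 0.03936 / 0.02973 = 1.3239
β_Durant = 0.03773 / 0.02973 = 1.2691
β_Bellamy = 0.06107 / 0.02973 = 2.0542
β_Brixley = 0.05731 / 0.02973 = 1.9277
β_P = Σ w_i β_i = 0.30×1.3239 + 0.34×1.2691 + 0.30×2.0542 + 0.06×1.9277 = 1.5606
MRP = 8.26% − 2.79% = 5.47%
E(R_P) = R_f + β_P × MRP = 2.79% + 1.5606 × 5.47% = 11.33%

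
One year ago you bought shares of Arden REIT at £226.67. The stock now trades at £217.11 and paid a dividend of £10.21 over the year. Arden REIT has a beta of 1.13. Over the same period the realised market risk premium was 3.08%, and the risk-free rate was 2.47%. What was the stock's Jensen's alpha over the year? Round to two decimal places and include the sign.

-5.66%

Realised HPR = (P1 + D1 − P0) / P0 = (217.11 + 10.21 − 226.67) / 226.67 = 0.65 / 226.67 = 0.2868%
CAPM required = R_f + β·MRP = 2.47% + 1.13 × 3.08% = 5.9504%
α = realised − required = 0.2868% − 5.9504% = -5.66%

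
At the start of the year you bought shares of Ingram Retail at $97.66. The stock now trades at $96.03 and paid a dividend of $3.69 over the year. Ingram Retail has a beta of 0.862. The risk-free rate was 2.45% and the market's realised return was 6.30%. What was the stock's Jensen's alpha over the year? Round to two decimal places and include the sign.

Realised HPR = (P1 + D1 − P0) / P0 = (96.03 + 3.69 − 97.66) / 97.66 = 2.06 / 97.66 = 2.1094%
MRP = 6.30% − 2.45% = 3.85%
CAPM required = R_f + β·MRP = 2.45% + 0.862 × 3.85% = 5.76870%
α = realised − required = 2.1094% − 5.76870% = -3.66%

-3.66%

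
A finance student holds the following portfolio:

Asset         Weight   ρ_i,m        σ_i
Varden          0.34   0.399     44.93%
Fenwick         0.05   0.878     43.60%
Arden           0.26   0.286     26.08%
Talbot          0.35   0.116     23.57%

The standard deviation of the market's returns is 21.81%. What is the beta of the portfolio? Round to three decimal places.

0.500

β_Varden = 0.399 × 44.93% / 21.81% = 0.8220
β_Fenwick = 0.878 × 43.60% / 21.81% = 1.7552
β_Arden = 0.286 × 26.08% / 21.81% = 0.3420
β_Talbot = 0.116 × 23.57% / 21.81% = 0.1254
β_P = Σ w_i β_i = 0.34×0.8220 + 0.05×1.7552 + 0.26×0.3420 + 0.35×0.1254 = 0.5001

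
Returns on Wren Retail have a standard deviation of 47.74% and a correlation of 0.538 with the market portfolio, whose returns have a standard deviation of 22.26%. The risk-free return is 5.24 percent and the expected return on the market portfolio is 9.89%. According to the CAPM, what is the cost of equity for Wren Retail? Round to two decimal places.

β = ρ × σ_i / σ_m = 0.538 × 47.74% / 22.26% = 1.1538
MRP = 9.89% − 5.24% = 4.65%
E(R) = 5.24% + 1.1538 × 4.65% = 10.61%

10.61%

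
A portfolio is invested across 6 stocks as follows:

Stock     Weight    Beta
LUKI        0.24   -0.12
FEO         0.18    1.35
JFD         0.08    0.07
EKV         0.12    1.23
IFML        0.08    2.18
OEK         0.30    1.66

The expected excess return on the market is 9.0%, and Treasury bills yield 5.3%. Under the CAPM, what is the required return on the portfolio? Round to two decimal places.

β_P = Σ w_i β_i = 0.24×-0.12 + 0.18×1.35 + 0.08×0.07 + 0.12×1.23 + 0.08×2.18 + 0.30×1.66 = 1.0398
E(R_P) = R_f + β_P × MRP = 5.3% + 1.0398 × 9.0% = 14.66%

14.66%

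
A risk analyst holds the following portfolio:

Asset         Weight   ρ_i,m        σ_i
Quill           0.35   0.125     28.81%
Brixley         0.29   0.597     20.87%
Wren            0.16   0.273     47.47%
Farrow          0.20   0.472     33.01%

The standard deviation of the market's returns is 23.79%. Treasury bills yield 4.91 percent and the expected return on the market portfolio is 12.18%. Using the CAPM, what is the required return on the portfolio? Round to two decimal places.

β_Quill = 0.125 × 28.81% / 23.79% = 0.1514
β_Brixley = 0.597 × 20.87% / 23.79% = 0.5237
β_Wren = 0.273 × 47.47% / 23.79% = 0.5447
β_Farrow = 0.472 × 33.01% / 23.79% = 0.6549
β_P = Σ w_i β_i = 0.35×0.1514 + 0.29×0.5237 + 0.16×0.5447 + 0.20×0.6549 = 0.4230
MRP = 12.18% − 4.91% = 7.27%
E(R_P) = R_f + β_P × MRP = 4.91% + 0.4230 × 7.27% = 7.99%

7.99%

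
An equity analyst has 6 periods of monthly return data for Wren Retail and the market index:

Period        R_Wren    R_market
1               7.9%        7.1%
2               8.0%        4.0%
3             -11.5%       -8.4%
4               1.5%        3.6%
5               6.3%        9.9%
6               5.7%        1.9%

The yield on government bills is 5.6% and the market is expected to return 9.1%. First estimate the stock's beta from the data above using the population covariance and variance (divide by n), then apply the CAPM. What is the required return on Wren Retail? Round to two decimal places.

9.32%

Mean R_i = (7.9 + 8.0 − 11.5 + 1.5 + 6.3 + 5.7) / 6 = 2.9833%
Mean R_m = (7.1 + 4.0 − 8.4 + 3.6 + 9.9 + 1.9) / 6 = 3.0167%
Σ(R_i − R̄_i)(R_m − R̄_m) = 209.2917  ⇒  Cov = 209.2917 / 6 = 34.8820
Σ(R_m − R̄_m)² = 196.9483  ⇒  Var(R_m) = 196.9483 / 6 = 32.8247
β = Cov / Var(R_m) = 34.8820 / 32.8247 = 1.0627
MRP = 9.1% − 5.6% = 3.50%
E(R) = R_f + β × MRP = 5.6% + 1.0627 × 3.5% = 9.32%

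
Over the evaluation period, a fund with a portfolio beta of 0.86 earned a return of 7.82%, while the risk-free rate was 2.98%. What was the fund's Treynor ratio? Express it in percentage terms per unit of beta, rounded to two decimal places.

Treynor = (R_P − R_f) / β_P = (7.82% − 2.98%) / 0.8600 = 4.84% / 0.8600 = 5.63%

5.63%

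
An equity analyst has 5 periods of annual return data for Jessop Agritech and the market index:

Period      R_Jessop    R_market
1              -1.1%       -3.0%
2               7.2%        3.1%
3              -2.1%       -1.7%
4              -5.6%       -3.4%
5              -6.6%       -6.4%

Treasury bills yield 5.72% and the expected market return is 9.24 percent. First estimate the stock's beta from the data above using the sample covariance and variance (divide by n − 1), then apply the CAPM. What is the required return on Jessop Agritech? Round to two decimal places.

Mean R_i = (-1.1 + 7.2 − 2.1 − 5.6 − 6.6) / 5 = -1.6400%
Mean R_m = (-3.0 + 3.1 − 1.7 − 3.4 − 6.4) / 5 = -2.2800%
Σ(R_i − R̄_i)(R_m − R̄_m) = 71.7740  ⇒  Cov = 71.7740 / 4 = 17.9435
Σ(R_m − R̄_m)² = 48.0280  ⇒  Var(R_m) = 48.0280 / 4 = 12.0070
β = Cov / Var(R_m) = 17.9435 / 12.0070 = 1.4944
MRP = 9.24% − 5.72% = 3.52%
E(R) = R_f + β × MRP = 5.72% + 1.4944 × 3.52% = 10.98%

10.98%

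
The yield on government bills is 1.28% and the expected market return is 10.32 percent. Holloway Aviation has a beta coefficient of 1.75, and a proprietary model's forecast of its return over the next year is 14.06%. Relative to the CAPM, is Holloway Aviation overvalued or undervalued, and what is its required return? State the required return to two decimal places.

MRP = 10.32% − 1.28% = 9.04%
Required return = R_f + β·MRP = 1.28% + 1.75 × 9.04% = 17.10%
Forecast 14.06% < required 17.10% → the stock plots below the SML → overvalued.

Overvalued; required return 17.10%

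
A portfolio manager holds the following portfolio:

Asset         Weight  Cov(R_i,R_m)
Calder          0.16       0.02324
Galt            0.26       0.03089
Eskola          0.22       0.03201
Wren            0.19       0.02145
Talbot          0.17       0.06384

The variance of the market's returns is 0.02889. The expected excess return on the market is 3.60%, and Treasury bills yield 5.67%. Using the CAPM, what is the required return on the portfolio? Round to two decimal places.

β_Calder = 0.02324 / 0.02889 = 0.8044
β_Galt = 0.03089 / 0.02889 = 1.0692
β_Eskola = 0.03201 / 0.02889 = 1.1080
β_Wren = 0.02145 / 0.02889 = 0.7425
β_Talbot = 0.06384 / 0.02889 = 2.2098
β_P = Σ w_i β_i = 0.16×0.8044 + 0.26×1.0692 + 0.22×1.1080 + 0.19×0.7425 + 0.17×2.2098 = 1.1672
E(R_P) = R_f + β_P × MRP = 5.67% + 1.1672 × 3.60% = 9.87%

9.87%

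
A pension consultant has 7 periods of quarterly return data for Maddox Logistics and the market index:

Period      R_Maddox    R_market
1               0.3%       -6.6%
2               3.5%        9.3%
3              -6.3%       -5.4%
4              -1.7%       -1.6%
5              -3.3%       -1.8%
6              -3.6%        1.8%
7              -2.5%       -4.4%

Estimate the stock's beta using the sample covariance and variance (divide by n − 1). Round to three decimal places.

Mean R_i = (0.3 + 3.5 − 6.3 − 1.7 − 3.3 − 3.6 − 2.5) / 7 = -1.9429%
Mean R_m = (-6.6 + 9.3 − 5.4 − 1.6 − 1.8 + 1.8 − 4.4) / 7 = -1.2429%
Σ(R_i − R̄_i)(R_m − R̄_m) = 60.8671  ⇒  Cov = 60.8671 / 6 = 10.1445
Σ(R_m − R̄_m)² = 176.7971  ⇒  Var(R_m) = 176.7971 / 6 = 29.4662
β = Cov / Var(R_m) = 10.1445 / 29.4662 = 0.3443

0.344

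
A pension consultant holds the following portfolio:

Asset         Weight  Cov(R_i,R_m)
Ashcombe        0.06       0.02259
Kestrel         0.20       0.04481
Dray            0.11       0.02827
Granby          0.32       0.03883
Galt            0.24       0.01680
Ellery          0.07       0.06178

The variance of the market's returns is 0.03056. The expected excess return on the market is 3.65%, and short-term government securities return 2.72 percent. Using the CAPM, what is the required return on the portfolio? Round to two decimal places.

6.81%

β_Ashcombe = 0.02259 / 0.03056 = 0.7392
β_Kestrel = 0.04481 / 0.03056 = 1.4663
β_Dray = 0.02827 / 0.03056 = 0.9251
β_Granby = 0.03883 / 0.03056 = 1.2706
β_Galt = 0.01680 / 0.03056 = 0.5497
β_Ellery = 0.06178 / 0.03056 = 2.0216
β_P = Σ w_i β_i = 0.06×0.7392 + 0.20×1.4663 + 0.11×0.9251 + 0.32×1.2706 + 0.24×0.5497 + 0.07×2.0216 = 1.1194
E(R_P) = R_f + β_P × MRP = 2.72% + 1.1194 × 3.65% = 6.81%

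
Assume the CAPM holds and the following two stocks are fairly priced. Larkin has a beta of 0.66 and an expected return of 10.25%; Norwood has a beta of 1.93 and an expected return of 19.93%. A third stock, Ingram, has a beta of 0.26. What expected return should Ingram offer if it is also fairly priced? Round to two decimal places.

MRP (SML slope) = (19.93% − 10.25%) / (1.93 − 0.66) = 9.68% / 1.27 = 7.6220%
R_f (intercept) = 10.25% − 0.66 × 7.6220% = 5.2195%
E(R_Ingram) = R_f + β × MRP = 5.2195% + 0.26 × 7.6220% = 7.20%

7.20%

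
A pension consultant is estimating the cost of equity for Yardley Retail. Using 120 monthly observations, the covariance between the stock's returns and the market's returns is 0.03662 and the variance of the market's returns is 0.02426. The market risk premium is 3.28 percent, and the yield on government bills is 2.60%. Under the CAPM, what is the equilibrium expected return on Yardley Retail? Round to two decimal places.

β = Cov(R_i, R_m) / Var(R_m) = 0.03662 / 0.02426 = 1.5095
E(R) = R_f + β × MRP = 2.60% + 1.5095 × 3.28% = 7.55%

7.55%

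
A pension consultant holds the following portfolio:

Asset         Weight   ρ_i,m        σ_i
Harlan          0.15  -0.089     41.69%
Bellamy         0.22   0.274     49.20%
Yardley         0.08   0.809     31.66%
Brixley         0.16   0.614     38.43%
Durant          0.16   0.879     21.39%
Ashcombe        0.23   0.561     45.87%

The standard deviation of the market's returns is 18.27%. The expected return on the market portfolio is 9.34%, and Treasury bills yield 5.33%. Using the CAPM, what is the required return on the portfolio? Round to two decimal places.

β_Harlan = -0.089 × 41.69% / 18.27% = -0.2031
β_Bellamy = 0.274 × 49.20% / 18.27% = 0.7379
β_Yardley = 0.809 × 31.66% / 18.27% = 1.4019
β_Brixley = 0.614 × 38.43% / 18.27% = 1.2915
β_Durant = 0.879 × 21.39% / 18.27% = 1.0291
β_Ashcombe = 0.561 × 45.87% / 18.27% = 1.4085
β_P = Σ w_i β_i = 0.15×-0.2031 + 0.22×0.7379 + 0.08×1.4019 + 0.16×1.2915 + 0.16×1.0291 + 0.23×1.4085 = 0.9393
MRP = 9.34% − 5.33% = 4.01%
E(R_P) = R_f + β_P × MRP = 5.33% + 0.9393 × 4.01% = 9.10%

9.10%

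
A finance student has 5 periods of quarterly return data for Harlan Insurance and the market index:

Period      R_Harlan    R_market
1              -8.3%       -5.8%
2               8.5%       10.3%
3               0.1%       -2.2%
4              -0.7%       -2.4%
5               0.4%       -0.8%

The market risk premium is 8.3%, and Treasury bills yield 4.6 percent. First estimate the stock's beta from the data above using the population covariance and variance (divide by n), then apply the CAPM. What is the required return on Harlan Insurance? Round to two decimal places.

Mean R_i = (-8.3 + 8.5 + 0.1 − 0.7 + 0.4) / 5 = 0.0000%
Mean R_m = (-5.8 + 10.3 − 2.2 − 2.4 − 0.8) / 5 = -0.1800%
Σ(R_i − R̄_i)(R_m − R̄_m) = 136.8300  ⇒  Cov = 136.8300 / 5 = 27.3660
Σ(R_m − R̄_m)² = 150.8080  ⇒  Var(R_m) = 150.8080 / 5 = 30.1616
β = Cov / Var(R_m) = 27.3660 / 30.1616 = 0.9073
E(R) = R_f + β × MRP = 4.6% + 0.9073 × 8.3% = 12.13%

12.13%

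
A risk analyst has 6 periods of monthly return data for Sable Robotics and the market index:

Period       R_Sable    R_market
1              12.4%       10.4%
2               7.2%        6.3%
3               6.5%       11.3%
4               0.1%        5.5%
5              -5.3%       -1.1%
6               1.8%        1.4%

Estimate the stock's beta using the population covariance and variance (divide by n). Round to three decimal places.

Mean R_i = (12.4 + 7.2 + 6.5 + 0.1 − 5.3 + 1.8) / 6 = 3.7833%
Mean R_m = (10.4 + 6.3 + 11.3 + 5.5 − 1.1 + 1.4) / 6 = 5.6333%
Σ(R_i − R̄_i)(R_m − R̄_m) = 128.7933  ⇒  Cov = 128.7933 / 6 = 21.4656
Σ(R_m − R̄_m)² = 118.5533  ⇒  Var(R_m) = 118.5533 / 6 = 19.7589
β = Cov / Var(R_m) = 21.4656 / 19.7589 = 1.0864

1.086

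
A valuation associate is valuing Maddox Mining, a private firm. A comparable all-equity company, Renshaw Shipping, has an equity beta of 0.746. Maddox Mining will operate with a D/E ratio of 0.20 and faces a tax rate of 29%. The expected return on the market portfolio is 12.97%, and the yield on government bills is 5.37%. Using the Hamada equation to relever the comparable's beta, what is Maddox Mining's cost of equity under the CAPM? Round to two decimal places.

11.84%

β_L = β_U × [1 + (1 − t)(D/E)] = 0.746 × [1 + (1 − 0.29) × 0.20]
    = 0.746 × [1 + 0.71 × 0.20] = 0.746 × 1.1420 = 0.8519
MRP = 12.97% − 5.37% = 7.60%
E(R) = R_f + β_L × MRP = 5.37% + 0.8519 × 7.60% = 11.84%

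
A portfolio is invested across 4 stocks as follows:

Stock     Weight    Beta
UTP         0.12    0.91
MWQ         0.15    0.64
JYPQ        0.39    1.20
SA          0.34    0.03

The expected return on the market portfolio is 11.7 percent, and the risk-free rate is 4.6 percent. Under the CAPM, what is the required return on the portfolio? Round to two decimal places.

β_P = Σ w_i β_i = 0.12×0.91 + 0.15×0.64 + 0.39×1.20 + 0.34×0.03 = 0.6834
MRP = 11.7% − 4.6% = 7.10%
E(R_P) = R_f + β_P × MRP = 4.6% + 0.6834 × 7.1% = 9.45%

9.45%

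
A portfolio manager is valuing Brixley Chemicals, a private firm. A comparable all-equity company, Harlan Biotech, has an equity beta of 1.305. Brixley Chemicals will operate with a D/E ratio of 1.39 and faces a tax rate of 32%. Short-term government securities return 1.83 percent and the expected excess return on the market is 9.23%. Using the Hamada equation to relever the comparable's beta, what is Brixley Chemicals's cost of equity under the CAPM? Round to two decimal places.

β_L = β_U × [1 + (1 − t)(D/E)] = 1.305 × [1 + (1 − 0.32) × 1.39]
    = 1.305 × [1 + 0.68 × 1.39] = 1.305 × 1.9452 = 2.5385
E(R) = R_f + β_L × MRP = 1.83% + 2.5385 × 9.23% = 25.26%

25.26%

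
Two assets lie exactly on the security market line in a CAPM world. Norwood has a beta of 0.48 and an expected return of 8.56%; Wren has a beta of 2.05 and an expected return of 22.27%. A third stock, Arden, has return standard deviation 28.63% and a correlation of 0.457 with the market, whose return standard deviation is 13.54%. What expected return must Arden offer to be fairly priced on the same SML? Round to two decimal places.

MRP = (22.27% − 8.56%) / (2.05 − 0.48) = 8.7325%
R_f = 8.56% − 0.48 × 8.7325% = 4.3684%
β_Arden = ρ·σ_i/σ_m = 0.457 × 28.63 / 13.54 = 0.9663
E(R_Arden) = R_f + β × MRP = 4.3684% + 0.9663 × 8.7325% = 12.81%

12.81%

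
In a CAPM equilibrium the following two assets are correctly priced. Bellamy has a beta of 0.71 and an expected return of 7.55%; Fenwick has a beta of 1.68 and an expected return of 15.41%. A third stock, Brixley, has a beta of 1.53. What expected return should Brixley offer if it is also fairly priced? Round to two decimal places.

14.19%

MRP (SML slope) = (15.41% − 7.55%) / (1.68 − 0.71) = 7.86% / 0.97 = 8.1031%
R_f (intercept) = 7.55% − 0.71 × 8.1031% = 1.7968%
E(R_Brixley) = R_f + β × MRP = 1.7968% + 1.53 × 8.1031% = 14.19%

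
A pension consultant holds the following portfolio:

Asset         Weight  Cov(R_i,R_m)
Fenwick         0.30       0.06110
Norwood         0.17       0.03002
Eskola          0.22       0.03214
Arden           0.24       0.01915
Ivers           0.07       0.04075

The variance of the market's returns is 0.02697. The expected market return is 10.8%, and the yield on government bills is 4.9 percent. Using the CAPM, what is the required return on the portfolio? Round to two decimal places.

β_Fenwick = 0.06110 / 0.02697 = 2.2655
β_Norwood = 0.03002 / 0.02697 = 1.1131
β_Eskola = 0.03214 / 0.02697 = 1.1917
β_Arden = 0.01915 / 0.02697 = 0.7100
β_Ivers = 0.04075 / 0.02697 = 1.5109
β_P = Σ w_i β_i = 0.30×2.2655 + 0.17×1.1131 + 0.22×1.1917 + 0.24×0.7100 + 0.07×1.5109 = 1.4072
MRP = 10.8% − 4.9% = 5.90%
E(R_P) = R_f + β_P × MRP = 4.9% + 1.4072 × 5.9% = 13.20%

13.20%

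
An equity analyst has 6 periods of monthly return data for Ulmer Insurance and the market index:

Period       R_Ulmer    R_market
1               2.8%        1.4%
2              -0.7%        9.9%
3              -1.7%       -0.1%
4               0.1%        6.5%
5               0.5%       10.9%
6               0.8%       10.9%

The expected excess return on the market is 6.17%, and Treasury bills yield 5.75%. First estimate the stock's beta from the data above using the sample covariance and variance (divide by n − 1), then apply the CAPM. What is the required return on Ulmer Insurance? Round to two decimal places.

5.76%

Mean R_i = (2.8 − 0.7 − 1.7 + 0.1 + 0.5 + 0.8) / 6 = 0.3000%
Mean R_m = (1.4 + 9.9 − 0.1 + 6.5 + 10.9 + 10.9) / 6 = 6.5833%
Σ(R_i − R̄_i)(R_m − R̄_m) = 0.1300  ⇒  Cov = 0.1300 / 5 = 0.0260
Σ(R_m − R̄_m)² = 119.8083  ⇒  Var(R_m) = 119.8083 / 5 = 23.9617
β = Cov / Var(R_m) = 0.0260 / 23.9617 = 0.0011
E(R) = R_f + β × MRP = 5.75% + 0.0011 × 6.17% = 5.76%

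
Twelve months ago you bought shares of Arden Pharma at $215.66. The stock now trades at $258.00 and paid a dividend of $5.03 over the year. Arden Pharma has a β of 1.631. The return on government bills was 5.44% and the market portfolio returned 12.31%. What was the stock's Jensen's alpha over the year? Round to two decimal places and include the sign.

Realised HPR = (P1 + D1 − P0) / P0 = (258.00 + 5.03 − 215.66) / 215.66 = 47.37 / 215.66 = 21.9651%
MRP = 12.31% − 5.44% = 6.87%
CAPM required = R_f + β·MRP = 5.44% + 1.631 × 6.87% = 16.64497%
α = realised − required = 21.9651% − 16.64497% = +5.32%

+5.32%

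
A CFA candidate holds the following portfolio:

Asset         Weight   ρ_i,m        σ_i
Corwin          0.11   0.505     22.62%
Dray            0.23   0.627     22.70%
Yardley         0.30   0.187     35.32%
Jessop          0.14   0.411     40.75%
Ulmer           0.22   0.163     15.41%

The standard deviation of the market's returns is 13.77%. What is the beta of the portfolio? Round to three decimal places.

β_Corwin = 0.505 × 22.62% / 13.77% = 0.8296
β_Dray = 0.627 × 22.70% / 13.77% = 1.0336
β_Yardley = 0.187 × 35.32% / 13.77% = 0.4797
β_Jessop = 0.411 × 40.75% / 13.77% = 1.2163
β_Ulmer = 0.163 × 15.41% / 13.77% = 0.1824
β_P = Σ w_i β_i = 0.11×0.8296 + 0.23×1.0336 + 0.30×0.4797 + 0.14×1.2163 + 0.22×0.1824 = 0.6833

0.683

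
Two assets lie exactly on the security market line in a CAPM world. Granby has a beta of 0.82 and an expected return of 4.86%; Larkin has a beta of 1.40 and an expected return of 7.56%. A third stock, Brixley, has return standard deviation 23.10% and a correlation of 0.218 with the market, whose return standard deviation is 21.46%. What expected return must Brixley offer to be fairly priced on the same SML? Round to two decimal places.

2.14%

MRP = (7.56% − 4.86%) / (1.40 − 0.82) = 4.6552%
R_f = 4.86% − 0.82 × 4.6552% = 1.0427%
β_Brixley = ρ·σ_i/σ_m = 0.218 × 23.10 / 21.46 = 0.2347
E(R_Brixley) = R_f + β × MRP = 1.0427% + 0.2347 × 4.6552% = 2.14%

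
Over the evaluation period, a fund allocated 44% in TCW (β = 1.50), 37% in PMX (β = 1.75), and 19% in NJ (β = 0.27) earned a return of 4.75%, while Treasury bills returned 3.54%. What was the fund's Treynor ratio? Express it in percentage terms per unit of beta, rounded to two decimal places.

0.89%

β_P = 0.44×1.50 + 0.37×1.75 + 0.19×0.27 = 1.3588
Treynor = (R_P − R_f) / β_P = (4.75% − 3.54%) / 1.3588 = 1.21% / 1.3588 = 0.89%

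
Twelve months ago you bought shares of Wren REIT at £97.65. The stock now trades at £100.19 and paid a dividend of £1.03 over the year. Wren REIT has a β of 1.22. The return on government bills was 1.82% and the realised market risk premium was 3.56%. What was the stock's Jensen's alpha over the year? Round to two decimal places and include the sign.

-2.51%

Realised HPR = (P1 + D1 − P0) / P0 = (100.19 + 1.03 − 97.65) / 97.65 = 3.57 / 97.65 = 3.6559%
CAPM required = R_f + β·MRP = 1.82% + 1.22 × 3.56% = 6.1632%
α = realised − required = 3.6559% − 6.1632% = -2.51%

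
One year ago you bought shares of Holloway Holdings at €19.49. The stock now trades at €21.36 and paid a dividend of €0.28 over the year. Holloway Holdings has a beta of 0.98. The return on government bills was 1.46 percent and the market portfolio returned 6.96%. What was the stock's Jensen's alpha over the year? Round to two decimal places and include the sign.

+4.18%

Realised HPR = (P1 + D1 − P0) / P0 = (21.36 + 0.28 − 19.49) / 19.49 = 2.15 / 19.49 = 11.0313%
MRP = 6.96% − 1.46% = 5.50%
CAPM required = R_f + β·MRP = 1.46% + 0.98 × 5.50% = 6.8500%
α = realised − required = 11.0313% − 6.8500% = +4.18%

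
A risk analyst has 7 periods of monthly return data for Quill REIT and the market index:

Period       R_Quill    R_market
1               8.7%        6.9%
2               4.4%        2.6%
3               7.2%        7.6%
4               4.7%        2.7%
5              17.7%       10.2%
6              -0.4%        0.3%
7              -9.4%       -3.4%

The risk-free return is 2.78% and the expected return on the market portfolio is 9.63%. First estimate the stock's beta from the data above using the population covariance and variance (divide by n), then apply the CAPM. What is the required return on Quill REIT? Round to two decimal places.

Mean R_i = (8.7 + 4.4 + 7.2 + 4.7 + 17.7 − 0.4 − 9.4) / 7 = 4.7000%
Mean R_m = (6.9 + 2.6 + 7.6 + 2.7 + 10.2 + 0.3 − 3.4) / 7 = 3.8429%
Σ(R_i − R̄_i)(R_m − R̄_m) = 224.8300  ⇒  Cov = 224.8300 / 7 = 32.1186
Σ(R_m − R̄_m)² = 131.7371  ⇒  Var(R_m) = 131.7371 / 7 = 18.8196
β = Cov / Var(R_m) = 32.1186 / 18.8196 = 1.7067
MRP = 9.63% − 2.78% = 6.85%
E(R) = R_f + β × MRP = 2.78% + 1.7067 × 6.85% = 14.47%

14.47%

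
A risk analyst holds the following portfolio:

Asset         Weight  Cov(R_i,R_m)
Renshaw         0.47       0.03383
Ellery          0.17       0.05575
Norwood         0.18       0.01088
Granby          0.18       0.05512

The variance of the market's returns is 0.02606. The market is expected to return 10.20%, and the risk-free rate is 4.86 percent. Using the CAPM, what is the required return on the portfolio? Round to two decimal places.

β_Renshaw = 0.03383 / 0.02606 = 1.2982
β_Ellery = 0.05575 / 0.02606 = 2.1393
β_Norwood = 0.01088 / 0.02606 = 0.4175
β_Granby = 0.05512 / 0.02606 = 2.1151
β_P = Σ w_i β_i = 0.47×1.2982 + 0.17×2.1393 + 0.18×0.4175 + 0.18×2.1151 = 1.4297
MRP = 10.20% − 4.86% = 5.34%
E(R_P) = R_f + β_P × MRP = 4.86% + 1.4297 × 5.34% = 12.49%

12.49%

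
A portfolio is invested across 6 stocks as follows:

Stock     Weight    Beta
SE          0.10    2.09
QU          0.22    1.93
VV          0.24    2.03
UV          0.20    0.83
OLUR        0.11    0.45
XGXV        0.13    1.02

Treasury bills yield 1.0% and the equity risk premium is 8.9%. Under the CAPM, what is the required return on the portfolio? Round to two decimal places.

14.07%

β_P = Σ w_i β_i = 0.10×2.09 + 0.22×1.93 + 0.24×2.03 + 0.20×0.83 + 0.11×0.45 + 0.13×1.02 = 1.4689
E(R_P) = R_f + β_P × MRP = 1.0% + 1.4689 × 8.9% = 14.07%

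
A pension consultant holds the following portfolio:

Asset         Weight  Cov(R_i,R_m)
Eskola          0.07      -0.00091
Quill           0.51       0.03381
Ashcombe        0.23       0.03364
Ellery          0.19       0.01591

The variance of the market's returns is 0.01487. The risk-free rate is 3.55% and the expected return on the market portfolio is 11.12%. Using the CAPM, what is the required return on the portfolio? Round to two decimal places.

β_Eskola = -0.00091 / 0.01487 = -0.0612
β_Quill = 0.03381 / 0.01487 = 2.2737
β_Ashcombe = 0.03364 / 0.01487 = 2.2623
β_Ellery = 0.01591 / 0.01487 = 1.0699
β_P = Σ w_i β_i = 0.07×-0.0612 + 0.51×2.2737 + 0.23×2.2623 + 0.19×1.0699 = 1.8789
MRP = 11.12% − 3.55% = 7.57%
E(R_P) = R_f + β_P × MRP = 3.55% + 1.8789 × 7.57% = 17.77%

17.77%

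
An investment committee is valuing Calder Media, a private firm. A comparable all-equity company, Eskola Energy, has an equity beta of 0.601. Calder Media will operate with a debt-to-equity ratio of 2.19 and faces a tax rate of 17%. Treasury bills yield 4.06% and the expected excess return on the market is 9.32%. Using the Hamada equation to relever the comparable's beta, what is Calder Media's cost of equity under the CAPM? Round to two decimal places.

β_L = β_U × [1 + (1 − t)(D/E)] = 0.601 × [1 + (1 − 0.17) × 2.19]
    = 0.601 × [1 + 0.83 × 2.19] = 0.601 × 2.8177 = 1.6934
E(R) = R_f + β_L × MRP = 4.06% + 1.6934 × 9.32% = 19.84%

19.84%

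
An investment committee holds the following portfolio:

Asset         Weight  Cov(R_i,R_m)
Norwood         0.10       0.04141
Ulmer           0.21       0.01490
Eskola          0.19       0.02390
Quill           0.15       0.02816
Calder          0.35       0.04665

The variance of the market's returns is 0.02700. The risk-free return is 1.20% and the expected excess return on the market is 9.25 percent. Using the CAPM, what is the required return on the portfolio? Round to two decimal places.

β_Norwood = 0.04141 / 0.02700 = 1.5337
β_Ulmer = 0.01490 / 0.02700 = 0.5519
β_Eskola = 0.02390 / 0.02700 = 0.8852
β_Quill = 0.02816 / 0.02700 = 1.0430
β_Calder = 0.04665 / 0.02700 = 1.7278
β_P = Σ w_i β_i = 0.10×1.5337 + 0.21×0.5519 + 0.19×0.8852 + 0.15×1.0430 + 0.35×1.7278 = 1.1986
E(R_P) = R_f + β_P × MRP = 1.20% + 1.1986 × 9.25% = 12.29%

12.29%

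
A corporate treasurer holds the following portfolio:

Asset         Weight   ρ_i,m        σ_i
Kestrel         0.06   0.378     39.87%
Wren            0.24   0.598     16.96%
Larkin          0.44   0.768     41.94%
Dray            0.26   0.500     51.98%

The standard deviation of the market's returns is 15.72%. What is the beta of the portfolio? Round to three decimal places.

1.544

β_Kestrel = 0.378 × 39.87% / 15.72% = 0.9587
β_Wren = 0.598 × 16.96% / 15.72% = 0.6452
β_Larkin = 0.768 × 41.94% / 15.72% = 2.0490
β_Dray = 0.500 × 51.98% / 15.72% = 1.6533
β_P = Σ w_i β_i = 0.06×0.9587 + 0.24×0.6452 + 0.44×2.0490 + 0.26×1.6533 = 1.5438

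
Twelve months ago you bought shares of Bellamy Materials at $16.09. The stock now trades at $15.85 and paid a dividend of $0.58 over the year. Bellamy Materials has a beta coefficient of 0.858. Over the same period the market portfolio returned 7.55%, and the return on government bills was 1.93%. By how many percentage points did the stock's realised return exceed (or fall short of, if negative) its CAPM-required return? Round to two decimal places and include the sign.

-4.64%

Realised HPR = (P1 + D1 − P0) / P0 = (15.85 + 0.58 − 16.09) / 16.09 = 0.34 / 16.09 = 2.1131%
MRP = 7.55% − 1.93% = 5.62%
CAPM required = R_f + β·MRP = 1.93% + 0.858 × 5.62% = 6.75196%
α = realised − required = 2.1131% − 6.75196% = -4.64%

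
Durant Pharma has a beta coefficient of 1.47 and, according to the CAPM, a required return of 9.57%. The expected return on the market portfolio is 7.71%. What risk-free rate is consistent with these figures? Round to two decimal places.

3.75%

E(R) = R_f + β(E(R_m) − R_f) = R_f(1 − β) + β·E(R_m)
9.57% = R_f × (1 − 1.47) + 1.47 × 7.71%
9.57% = R_f × -0.47 + 11.3337%
R_f = (9.57% − 11.3337%) / -0.47 = 3.75%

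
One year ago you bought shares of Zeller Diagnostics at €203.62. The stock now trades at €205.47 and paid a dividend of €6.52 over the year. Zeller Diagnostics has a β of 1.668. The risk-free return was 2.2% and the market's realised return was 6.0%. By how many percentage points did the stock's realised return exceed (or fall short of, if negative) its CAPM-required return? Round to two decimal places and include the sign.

Realised HPR = (P1 + D1 − P0) / P0 = (205.47 + 6.52 − 203.62) / 203.62 = 8.37 / 203.62 = 4.1106%
MRP = 6.0% − 2.2% = 3.80%
CAPM required = R_f + β·MRP = 2.2% + 1.668 × 3.8% = 8.5384%
α = realised − required = 4.1106% − 8.5384% = -4.43%

-4.43%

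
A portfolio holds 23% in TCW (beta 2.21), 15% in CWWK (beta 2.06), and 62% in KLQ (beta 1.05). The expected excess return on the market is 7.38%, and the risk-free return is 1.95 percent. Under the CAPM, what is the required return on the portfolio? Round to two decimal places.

12.79%

β_P = Σ w_i β_i = 0.23×2.21 + 0.15×2.06 + 0.62×1.05 = 1.4683
E(R_P) = R_f + β_P × MRP = 1.95% + 1.4683 × 7.38% = 12.79%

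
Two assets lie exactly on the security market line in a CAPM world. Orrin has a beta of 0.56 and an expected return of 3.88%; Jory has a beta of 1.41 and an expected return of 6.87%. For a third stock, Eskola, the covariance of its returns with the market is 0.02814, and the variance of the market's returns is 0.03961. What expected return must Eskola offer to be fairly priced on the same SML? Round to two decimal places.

4.41%

MRP = (6.87% − 3.88%) / (1.41 − 0.56) = 3.5176%
R_f = 3.88% − 0.56 × 3.5176% = 1.9101%
β_Eskola = Cov / Var(R_m) = 0.02814 / 0.03961 = 0.7104
E(R_Eskola) = R_f + β × MRP = 1.9101% + 0.7104 × 3.5176% = 4.41%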